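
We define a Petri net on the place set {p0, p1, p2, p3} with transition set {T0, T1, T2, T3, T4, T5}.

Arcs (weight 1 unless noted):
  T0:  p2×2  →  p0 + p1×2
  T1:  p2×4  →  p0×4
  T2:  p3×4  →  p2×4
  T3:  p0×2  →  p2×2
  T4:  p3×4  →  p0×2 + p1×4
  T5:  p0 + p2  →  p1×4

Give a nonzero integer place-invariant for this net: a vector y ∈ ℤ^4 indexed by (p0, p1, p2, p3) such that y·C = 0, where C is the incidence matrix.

Incidence matrix C (rows=places, cols=transitions):
       T0   T1   T2   T3   T4   T5
   p0   1    4    0   -2    2   -1
   p1   2    0    0    0    4    4
   p2  -2   -4    4    2    0   -1
   p3   0    0   -4    0   -4    0

Candidate y = [2, 1, 2, 2]; check y·C column-wise:
  col T0: 2·1 + 1·2 + 2·-2 + 2·0 = 0
  col T1: 2·4 + 1·0 + 2·-4 + 2·0 = 0
  col T2: 2·0 + 1·0 + 2·4 + 2·-4 = 0
  col T3: 2·-2 + 1·0 + 2·2 + 2·0 = 0
  col T4: 2·2 + 1·4 + 2·0 + 2·-4 = 0
  col T5: 2·-1 + 1·4 + 2·-1 + 2·0 = 0

y = (p0:2, p1:1, p2:2, p3:2)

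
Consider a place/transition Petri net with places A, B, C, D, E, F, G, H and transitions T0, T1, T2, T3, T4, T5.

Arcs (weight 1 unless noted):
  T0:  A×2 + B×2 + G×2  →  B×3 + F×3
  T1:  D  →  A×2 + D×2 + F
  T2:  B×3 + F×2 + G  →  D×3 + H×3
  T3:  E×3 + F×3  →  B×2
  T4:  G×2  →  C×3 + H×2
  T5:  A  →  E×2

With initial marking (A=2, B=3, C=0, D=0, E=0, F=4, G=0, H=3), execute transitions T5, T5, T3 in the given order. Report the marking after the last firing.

(A=0, B=5, C=0, D=0, E=1, F=1, G=0, H=3)

step 1: fire T5:  (A=2, B=3, C=0, D=0, E=0, F=4, G=0, H=3) → (A=1, B=3, C=0, D=0, E=2, F=4, G=0, H=3)
step 2: fire T5:  (A=1, B=3, C=0, D=0, E=2, F=4, G=0, H=3) → (A=0, B=3, C=0, D=0, E=4, F=4, G=0, H=3)
step 3: fire T3:  (A=0, B=3, C=0, D=0, E=4, F=4, G=0, H=3) → (A=0, B=5, C=0, D=0, E=1, F=1, G=0, H=3)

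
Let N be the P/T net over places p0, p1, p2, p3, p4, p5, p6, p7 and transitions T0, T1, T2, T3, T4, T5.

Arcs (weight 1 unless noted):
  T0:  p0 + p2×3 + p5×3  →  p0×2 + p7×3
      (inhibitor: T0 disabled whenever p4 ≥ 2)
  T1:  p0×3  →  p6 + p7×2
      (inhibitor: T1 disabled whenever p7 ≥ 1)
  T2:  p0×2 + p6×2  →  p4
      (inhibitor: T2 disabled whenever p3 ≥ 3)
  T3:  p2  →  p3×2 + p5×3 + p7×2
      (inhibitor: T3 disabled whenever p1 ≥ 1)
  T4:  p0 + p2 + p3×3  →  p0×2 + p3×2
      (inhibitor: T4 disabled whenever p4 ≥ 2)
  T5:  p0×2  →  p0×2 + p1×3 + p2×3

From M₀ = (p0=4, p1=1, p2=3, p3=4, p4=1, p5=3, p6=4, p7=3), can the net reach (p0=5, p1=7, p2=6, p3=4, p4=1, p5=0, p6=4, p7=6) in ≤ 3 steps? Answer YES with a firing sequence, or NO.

YES — reachable via ⟨T0, T5, T5⟩ (3 firings)

step 1: fire T0:  (p0=4, p1=1, p2=3, p3=4, p4=1, p5=3, p6=4, p7=3) → (p0=5, p1=1, p2=0, p3=4, p4=1, p5=0, p6=4, p7=6)
step 2: fire T5:  (p0=5, p1=1, p2=0, p3=4, p4=1, p5=0, p6=4, p7=6) → (p0=5, p1=4, p2=3, p3=4, p4=1, p5=0, p6=4, p7=6)
step 3: fire T5:  (p0=5, p1=4, p2=3, p3=4, p4=1, p5=0, p6=4, p7=6) → (p0=5, p1=7, p2=6, p3=4, p4=1, p5=0, p6=4, p7=6)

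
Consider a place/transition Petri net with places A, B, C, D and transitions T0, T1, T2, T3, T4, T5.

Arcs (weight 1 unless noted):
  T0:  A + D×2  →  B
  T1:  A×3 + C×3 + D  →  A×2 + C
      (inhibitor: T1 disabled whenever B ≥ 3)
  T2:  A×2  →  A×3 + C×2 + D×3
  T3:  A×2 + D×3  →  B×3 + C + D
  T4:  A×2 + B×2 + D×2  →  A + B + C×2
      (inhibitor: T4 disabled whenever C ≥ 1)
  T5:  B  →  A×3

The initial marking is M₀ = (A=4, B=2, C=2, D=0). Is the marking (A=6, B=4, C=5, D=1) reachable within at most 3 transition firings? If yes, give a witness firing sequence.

step 1: fire T2:  (A=4, B=2, C=2, D=0) → (A=5, B=2, C=4, D=3)
step 2: fire T3:  (A=5, B=2, C=4, D=3) → (A=3, B=5, C=5, D=1)
step 3: fire T5:  (A=3, B=5, C=5, D=1) → (A=6, B=4, C=5, D=1)

YES — reachable via ⟨T2, T3, T5⟩ (3 firings)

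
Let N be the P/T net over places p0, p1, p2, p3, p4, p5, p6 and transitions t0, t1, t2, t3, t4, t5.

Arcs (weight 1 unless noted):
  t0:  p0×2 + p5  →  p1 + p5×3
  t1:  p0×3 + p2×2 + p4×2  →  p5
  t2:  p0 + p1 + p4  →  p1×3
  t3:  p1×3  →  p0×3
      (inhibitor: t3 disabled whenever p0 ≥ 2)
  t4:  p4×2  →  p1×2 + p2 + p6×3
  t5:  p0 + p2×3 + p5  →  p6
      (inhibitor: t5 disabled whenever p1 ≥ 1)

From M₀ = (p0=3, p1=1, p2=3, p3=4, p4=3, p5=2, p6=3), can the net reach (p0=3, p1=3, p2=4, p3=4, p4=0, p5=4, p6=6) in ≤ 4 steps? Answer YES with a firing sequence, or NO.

YES — reachable via ⟨t0, t2, t3, t4⟩ (4 firings)

step 1: fire t0:  (p0=3, p1=1, p2=3, p3=4, p4=3, p5=2, p6=3) → (p0=1, p1=2, p2=3, p3=4, p4=3, p5=4, p6=3)
step 2: fire t2:  (p0=1, p1=2, p2=3, p3=4, p4=3, p5=4, p6=3) → (p0=0, p1=4, p2=3, p3=4, p4=2, p5=4, p6=3)
step 3: fire t3:  (p0=0, p1=4, p2=3, p3=4, p4=2, p5=4, p6=3) → (p0=3, p1=1, p2=3, p3=4, p4=2, p5=4, p6=3)
step 4: fire t4:  (p0=3, p1=1, p2=3, p3=4, p4=2, p5=4, p6=3) → (p0=3, p1=3, p2=4, p3=4, p4=0, p5=4, p6=6)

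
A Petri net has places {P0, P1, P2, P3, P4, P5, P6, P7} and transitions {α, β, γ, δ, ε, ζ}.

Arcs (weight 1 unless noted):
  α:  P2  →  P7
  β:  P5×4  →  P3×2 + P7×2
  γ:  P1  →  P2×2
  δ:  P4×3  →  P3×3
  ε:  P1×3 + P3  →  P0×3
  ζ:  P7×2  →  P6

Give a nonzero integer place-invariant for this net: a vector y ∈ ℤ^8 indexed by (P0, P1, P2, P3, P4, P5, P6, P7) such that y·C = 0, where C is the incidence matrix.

Incidence matrix C (rows=places, cols=transitions):
        α    β    γ    δ    ε    ζ
   P0   0    0    0    0    3    0
   P1   0    0   -1    0   -3    0
   P2  -1    0    2    0    0    0
   P3   0    2    0    3   -1    0
   P4   0    0    0   -3    0    0
   P5   0   -4    0    0    0    0
   P6   0    0    0    0    0    1
   P7   1    2    0    0    0   -2

Candidate y = [2, 0, 0, 6, 6, 3, 0, 0]; check y·C column-wise:
  col α: 2·0 + 0·-1 + 6·0 + 6·0 + 3·0 + 0·1 = 0
  col β: 2·0 + 6·2 + 6·0 + 3·-4 + 0·2 = 0
  col γ: 2·0 + 0·-1 + 0·2 + 6·0 + 6·0 + 3·0 = 0
  col δ: 2·0 + 6·3 + 6·-3 + 3·0 = 0
  col ε: 2·3 + 0·-3 + 6·-1 + 6·0 + 3·0 = 0
  col ζ: 2·0 + 6·0 + 6·0 + 3·0 + 0·1 + 0·-2 = 0

y = (P0:2, P1:0, P2:0, P3:6, P4:6, P5:3, P6:0, P7:0)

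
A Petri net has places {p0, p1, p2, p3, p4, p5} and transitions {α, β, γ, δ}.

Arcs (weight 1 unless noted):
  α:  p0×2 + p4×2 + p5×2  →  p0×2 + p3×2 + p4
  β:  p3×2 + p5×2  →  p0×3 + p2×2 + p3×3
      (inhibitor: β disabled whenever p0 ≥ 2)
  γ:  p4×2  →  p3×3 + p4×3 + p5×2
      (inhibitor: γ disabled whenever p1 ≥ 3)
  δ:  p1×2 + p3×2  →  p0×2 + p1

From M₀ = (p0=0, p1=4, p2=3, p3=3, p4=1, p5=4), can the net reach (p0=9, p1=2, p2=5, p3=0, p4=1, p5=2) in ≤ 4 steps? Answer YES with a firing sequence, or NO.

NO — not reachable within 4 firings

depth 0: 1 marking
depth 1: 3 markings reached so far
depth 2: 4 markings reached so far
depth 3: 5 markings reached so far
depth 4: 5 markings reached so far
(frontier empty at depth 4; search complete)
target is not among the 5 markings reachable within 4 steps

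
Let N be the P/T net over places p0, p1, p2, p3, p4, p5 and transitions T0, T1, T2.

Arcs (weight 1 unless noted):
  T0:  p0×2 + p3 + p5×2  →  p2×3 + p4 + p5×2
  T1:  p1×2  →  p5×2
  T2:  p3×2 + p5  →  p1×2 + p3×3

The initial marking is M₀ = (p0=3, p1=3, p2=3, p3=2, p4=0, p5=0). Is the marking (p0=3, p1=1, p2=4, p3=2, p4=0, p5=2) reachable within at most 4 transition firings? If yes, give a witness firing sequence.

depth 0: 1 marking
depth 1: 2 markings reached so far
depth 2: 4 markings reached so far
depth 3: 6 markings reached so far
depth 4: 8 markings reached so far
target is not among the 8 markings reachable within 4 steps

NO — not reachable within 4 firings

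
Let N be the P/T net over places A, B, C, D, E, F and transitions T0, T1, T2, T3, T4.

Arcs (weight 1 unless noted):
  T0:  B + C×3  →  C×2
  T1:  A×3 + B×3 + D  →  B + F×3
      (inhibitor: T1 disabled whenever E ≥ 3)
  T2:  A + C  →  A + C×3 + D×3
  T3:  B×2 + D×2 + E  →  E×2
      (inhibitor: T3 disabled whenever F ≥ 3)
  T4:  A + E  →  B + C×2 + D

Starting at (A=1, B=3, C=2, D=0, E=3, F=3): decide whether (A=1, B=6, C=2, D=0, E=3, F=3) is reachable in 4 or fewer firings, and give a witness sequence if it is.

NO — not reachable within 4 firings

depth 0: 1 marking
depth 1: 3 markings reached so far
depth 2: 7 markings reached so far
depth 3: 13 markings reached so far
depth 4: 19 markings reached so far
target is not among the 19 markings reachable within 4 steps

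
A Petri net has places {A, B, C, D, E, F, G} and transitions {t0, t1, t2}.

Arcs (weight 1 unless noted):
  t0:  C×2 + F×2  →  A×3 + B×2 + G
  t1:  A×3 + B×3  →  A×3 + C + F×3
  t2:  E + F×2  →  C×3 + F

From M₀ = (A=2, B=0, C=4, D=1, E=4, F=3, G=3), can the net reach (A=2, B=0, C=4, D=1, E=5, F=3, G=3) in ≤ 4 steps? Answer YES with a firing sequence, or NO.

depth 0: 1 marking
depth 1: 3 markings reached so far
depth 2: 5 markings reached so far
depth 3: 5 markings reached so far
(frontier empty at depth 3; search complete)
target is not among the 5 markings reachable within 4 steps

NO — not reachable within 4 firings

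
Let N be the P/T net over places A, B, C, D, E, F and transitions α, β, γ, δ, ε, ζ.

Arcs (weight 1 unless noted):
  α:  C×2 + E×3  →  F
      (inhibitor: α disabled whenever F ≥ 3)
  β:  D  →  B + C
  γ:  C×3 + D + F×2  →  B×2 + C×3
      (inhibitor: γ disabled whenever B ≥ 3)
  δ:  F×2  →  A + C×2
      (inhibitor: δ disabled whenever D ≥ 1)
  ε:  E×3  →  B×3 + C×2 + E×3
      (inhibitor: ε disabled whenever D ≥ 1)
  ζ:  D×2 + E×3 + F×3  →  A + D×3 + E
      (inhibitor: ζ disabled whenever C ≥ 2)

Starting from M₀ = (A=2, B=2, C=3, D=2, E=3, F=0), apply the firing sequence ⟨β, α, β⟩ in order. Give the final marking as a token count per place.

step 1: fire β:  (A=2, B=2, C=3, D=2, E=3, F=0) → (A=2, B=3, C=4, D=1, E=3, F=0)
step 2: fire α:  (A=2, B=3, C=4, D=1, E=3, F=0) → (A=2, B=3, C=2, D=1, E=0, F=1)
step 3: fire β:  (A=2, B=3, C=2, D=1, E=0, F=1) → (A=2, B=4, C=3, D=0, E=0, F=1)

(A=2, B=4, C=3, D=0, E=0, F=1)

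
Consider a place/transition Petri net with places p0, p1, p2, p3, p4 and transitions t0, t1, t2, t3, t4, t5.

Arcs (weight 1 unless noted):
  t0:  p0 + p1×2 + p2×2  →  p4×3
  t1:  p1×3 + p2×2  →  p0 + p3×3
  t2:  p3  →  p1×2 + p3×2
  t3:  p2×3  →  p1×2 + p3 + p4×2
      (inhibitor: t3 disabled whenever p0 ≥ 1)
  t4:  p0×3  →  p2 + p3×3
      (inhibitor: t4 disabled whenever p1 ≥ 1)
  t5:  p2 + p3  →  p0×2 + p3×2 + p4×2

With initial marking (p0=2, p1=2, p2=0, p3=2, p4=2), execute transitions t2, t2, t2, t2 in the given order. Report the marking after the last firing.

step 1: fire t2:  (p0=2, p1=2, p2=0, p3=2, p4=2) → (p0=2, p1=4, p2=0, p3=3, p4=2)
step 2: fire t2:  (p0=2, p1=4, p2=0, p3=3, p4=2) → (p0=2, p1=6, p2=0, p3=4, p4=2)
step 3: fire t2:  (p0=2, p1=6, p2=0, p3=4, p4=2) → (p0=2, p1=8, p2=0, p3=5, p4=2)
step 4: fire t2:  (p0=2, p1=8, p2=0, p3=5, p4=2) → (p0=2, p1=10, p2=0, p3=6, p4=2)

(p0=2, p1=10, p2=0, p3=6, p4=2)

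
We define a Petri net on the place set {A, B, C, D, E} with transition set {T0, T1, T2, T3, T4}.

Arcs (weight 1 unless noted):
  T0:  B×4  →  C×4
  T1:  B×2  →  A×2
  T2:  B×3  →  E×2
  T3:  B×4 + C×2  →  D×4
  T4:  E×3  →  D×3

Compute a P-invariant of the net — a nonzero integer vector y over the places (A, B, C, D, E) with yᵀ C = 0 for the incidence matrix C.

y = (A:2, B:2, C:2, D:3, E:3)

Incidence matrix C (rows=places, cols=transitions):
       T0   T1   T2   T3   T4
    A   0    2    0    0    0
    B  -4   -2   -3   -4    0
    C   4    0    0   -2    0
    D   0    0    0    4    3
    E   0    0    2    0   -3

Candidate y = [2, 2, 2, 3, 3]; check y·C column-wise:
  col T0: 2·0 + 2·-4 + 2·4 + 3·0 + 3·0 = 0
  col T1: 2·2 + 2·-2 + 2·0 + 3·0 + 3·0 = 0
  col T2: 2·0 + 2·-3 + 2·0 + 3·0 + 3·2 = 0
  col T3: 2·0 + 2·-4 + 2·-2 + 3·4 + 3·0 = 0
  col T4: 2·0 + 2·0 + 2·0 + 3·3 + 3·-3 = 0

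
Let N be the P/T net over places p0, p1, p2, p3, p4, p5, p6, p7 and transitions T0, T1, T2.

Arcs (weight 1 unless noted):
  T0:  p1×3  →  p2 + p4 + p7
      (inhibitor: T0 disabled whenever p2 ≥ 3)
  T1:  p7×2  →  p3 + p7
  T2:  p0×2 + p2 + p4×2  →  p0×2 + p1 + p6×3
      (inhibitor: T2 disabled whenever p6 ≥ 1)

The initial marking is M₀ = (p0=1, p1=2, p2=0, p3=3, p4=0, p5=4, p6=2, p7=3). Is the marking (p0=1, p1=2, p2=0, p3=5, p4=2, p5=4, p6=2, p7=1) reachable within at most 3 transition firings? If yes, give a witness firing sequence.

depth 0: 1 marking
depth 1: 2 markings reached so far
depth 2: 3 markings reached so far
depth 3: 3 markings reached so far
(frontier empty at depth 3; search complete)
target is not among the 3 markings reachable within 3 steps

NO — not reachable within 3 firings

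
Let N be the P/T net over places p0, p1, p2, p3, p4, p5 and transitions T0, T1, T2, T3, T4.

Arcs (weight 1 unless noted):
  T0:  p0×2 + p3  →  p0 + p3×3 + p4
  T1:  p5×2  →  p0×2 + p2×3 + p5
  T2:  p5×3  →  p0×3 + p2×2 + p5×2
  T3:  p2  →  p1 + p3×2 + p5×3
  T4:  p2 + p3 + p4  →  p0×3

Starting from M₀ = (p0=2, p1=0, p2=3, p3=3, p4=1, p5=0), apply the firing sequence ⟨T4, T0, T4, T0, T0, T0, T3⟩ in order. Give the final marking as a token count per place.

step 1: fire T4:  (p0=2, p1=0, p2=3, p3=3, p4=1, p5=0) → (p0=5, p1=0, p2=2, p3=2, p4=0, p5=0)
step 2: fire T0:  (p0=5, p1=0, p2=2, p3=2, p4=0, p5=0) → (p0=4, p1=0, p2=2, p3=4, p4=1, p5=0)
step 3: fire T4:  (p0=4, p1=0, p2=2, p3=4, p4=1, p5=0) → (p0=7, p1=0, p2=1, p3=3, p4=0, p5=0)
step 4: fire T0:  (p0=7, p1=0, p2=1, p3=3, p4=0, p5=0) → (p0=6, p1=0, p2=1, p3=5, p4=1, p5=0)
step 5: fire T0:  (p0=6, p1=0, p2=1, p3=5, p4=1, p5=0) → (p0=5, p1=0, p2=1, p3=7, p4=2, p5=0)
step 6: fire T0:  (p0=5, p1=0, p2=1, p3=7, p4=2, p5=0) → (p0=4, p1=0, p2=1, p3=9, p4=3, p5=0)
step 7: fire T3:  (p0=4, p1=0, p2=1, p3=9, p4=3, p5=0) → (p0=4, p1=1, p2=0, p3=11, p4=3, p5=3)

(p0=4, p1=1, p2=0, p3=11, p4=3, p5=3)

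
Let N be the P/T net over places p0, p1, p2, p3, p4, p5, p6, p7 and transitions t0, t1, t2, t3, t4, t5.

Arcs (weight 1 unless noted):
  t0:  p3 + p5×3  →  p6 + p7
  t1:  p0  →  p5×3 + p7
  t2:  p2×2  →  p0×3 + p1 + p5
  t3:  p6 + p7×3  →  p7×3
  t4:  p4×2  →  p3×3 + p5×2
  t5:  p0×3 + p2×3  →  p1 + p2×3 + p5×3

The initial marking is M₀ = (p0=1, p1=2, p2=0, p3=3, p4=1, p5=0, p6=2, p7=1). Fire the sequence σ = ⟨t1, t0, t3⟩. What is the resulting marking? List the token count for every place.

(p0=0, p1=2, p2=0, p3=2, p4=1, p5=0, p6=2, p7=3)

step 1: fire t1:  (p0=1, p1=2, p2=0, p3=3, p4=1, p5=0, p6=2, p7=1) → (p0=0, p1=2, p2=0, p3=3, p4=1, p5=3, p6=2, p7=2)
step 2: fire t0:  (p0=0, p1=2, p2=0, p3=3, p4=1, p5=3, p6=2, p7=2) → (p0=0, p1=2, p2=0, p3=2, p4=1, p5=0, p6=3, p7=3)
step 3: fire t3:  (p0=0, p1=2, p2=0, p3=2, p4=1, p5=0, p6=3, p7=3) → (p0=0, p1=2, p2=0, p3=2, p4=1, p5=0, p6=2, p7=3)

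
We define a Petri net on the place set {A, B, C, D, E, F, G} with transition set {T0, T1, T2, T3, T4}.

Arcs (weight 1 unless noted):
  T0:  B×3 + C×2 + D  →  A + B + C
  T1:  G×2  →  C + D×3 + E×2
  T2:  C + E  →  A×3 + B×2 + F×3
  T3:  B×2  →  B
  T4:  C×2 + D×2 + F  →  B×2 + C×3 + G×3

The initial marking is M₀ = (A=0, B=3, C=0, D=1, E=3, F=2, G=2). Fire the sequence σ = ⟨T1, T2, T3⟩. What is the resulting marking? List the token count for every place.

(A=3, B=4, C=0, D=4, E=4, F=5, G=0)

step 1: fire T1:  (A=0, B=3, C=0, D=1, E=3, F=2, G=2) → (A=0, B=3, C=1, D=4, E=5, F=2, G=0)
step 2: fire T2:  (A=0, B=3, C=1, D=4, E=5, F=2, G=0) → (A=3, B=5, C=0, D=4, E=4, F=5, G=0)
step 3: fire T3:  (A=3, B=5, C=0, D=4, E=4, F=5, G=0) → (A=3, B=4, C=0, D=4, E=4, F=5, G=0)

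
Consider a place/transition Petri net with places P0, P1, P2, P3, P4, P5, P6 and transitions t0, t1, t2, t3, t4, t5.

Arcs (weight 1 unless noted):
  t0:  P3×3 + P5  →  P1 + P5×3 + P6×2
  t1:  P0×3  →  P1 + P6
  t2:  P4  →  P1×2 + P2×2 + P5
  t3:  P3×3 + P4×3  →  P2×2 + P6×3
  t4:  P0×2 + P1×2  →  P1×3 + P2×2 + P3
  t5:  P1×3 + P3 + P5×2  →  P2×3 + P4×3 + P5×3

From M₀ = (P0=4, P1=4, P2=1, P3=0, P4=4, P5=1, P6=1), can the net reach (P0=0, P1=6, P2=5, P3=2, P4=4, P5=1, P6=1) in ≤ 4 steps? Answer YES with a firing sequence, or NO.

YES — reachable via ⟨t4, t4⟩ (2 firings)

step 1: fire t4:  (P0=4, P1=4, P2=1, P3=0, P4=4, P5=1, P6=1) → (P0=2, P1=5, P2=3, P3=1, P4=4, P5=1, P6=1)
step 2: fire t4:  (P0=2, P1=5, P2=3, P3=1, P4=4, P5=1, P6=1) → (P0=0, P1=6, P2=5, P3=2, P4=4, P5=1, P6=1)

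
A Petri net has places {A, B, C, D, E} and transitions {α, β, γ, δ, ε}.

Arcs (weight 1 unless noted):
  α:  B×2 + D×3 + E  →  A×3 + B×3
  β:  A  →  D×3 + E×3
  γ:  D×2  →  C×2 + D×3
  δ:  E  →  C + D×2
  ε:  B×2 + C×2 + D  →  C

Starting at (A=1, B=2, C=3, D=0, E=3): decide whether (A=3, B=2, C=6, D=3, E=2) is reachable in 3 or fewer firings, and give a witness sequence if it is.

NO — not reachable within 3 firings

depth 0: 1 marking
depth 1: 3 markings reached so far
depth 2: 10 markings reached so far
depth 3: 25 markings reached so far
target is not among the 25 markings reachable within 3 steps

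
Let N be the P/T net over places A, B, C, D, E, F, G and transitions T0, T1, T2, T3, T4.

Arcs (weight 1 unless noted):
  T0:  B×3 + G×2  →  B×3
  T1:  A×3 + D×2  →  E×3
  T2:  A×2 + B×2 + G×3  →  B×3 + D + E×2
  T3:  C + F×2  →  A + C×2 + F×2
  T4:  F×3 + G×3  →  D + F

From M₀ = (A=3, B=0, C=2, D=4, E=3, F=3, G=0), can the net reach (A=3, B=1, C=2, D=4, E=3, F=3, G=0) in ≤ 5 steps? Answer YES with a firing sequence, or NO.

NO — not reachable within 5 firings

depth 0: 1 marking
depth 1: 3 markings reached so far
depth 2: 5 markings reached so far
depth 3: 7 markings reached so far
depth 4: 9 markings reached so far
depth 5: 12 markings reached so far
target is not among the 12 markings reachable within 5 steps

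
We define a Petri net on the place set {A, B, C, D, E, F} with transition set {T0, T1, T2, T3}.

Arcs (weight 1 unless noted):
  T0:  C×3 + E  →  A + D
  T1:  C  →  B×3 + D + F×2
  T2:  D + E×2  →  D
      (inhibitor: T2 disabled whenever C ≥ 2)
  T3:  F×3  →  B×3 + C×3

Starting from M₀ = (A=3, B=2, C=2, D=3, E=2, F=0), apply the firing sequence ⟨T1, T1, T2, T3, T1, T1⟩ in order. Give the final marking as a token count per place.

step 1: fire T1:  (A=3, B=2, C=2, D=3, E=2, F=0) → (A=3, B=5, C=1, D=4, E=2, F=2)
step 2: fire T1:  (A=3, B=5, C=1, D=4, E=2, F=2) → (A=3, B=8, C=0, D=5, E=2, F=4)
step 3: fire T2:  (A=3, B=8, C=0, D=5, E=2, F=4) → (A=3, B=8, C=0, D=5, E=0, F=4)
step 4: fire T3:  (A=3, B=8, C=0, D=5, E=0, F=4) → (A=3, B=11, C=3, D=5, E=0, F=1)
step 5: fire T1:  (A=3, B=11, C=3, D=5, E=0, F=1) → (A=3, B=14, C=2, D=6, E=0, F=3)
step 6: fire T1:  (A=3, B=14, C=2, D=6, E=0, F=3) → (A=3, B=17, C=1, D=7, E=0, F=5)

(A=3, B=17, C=1, D=7, E=0, F=5)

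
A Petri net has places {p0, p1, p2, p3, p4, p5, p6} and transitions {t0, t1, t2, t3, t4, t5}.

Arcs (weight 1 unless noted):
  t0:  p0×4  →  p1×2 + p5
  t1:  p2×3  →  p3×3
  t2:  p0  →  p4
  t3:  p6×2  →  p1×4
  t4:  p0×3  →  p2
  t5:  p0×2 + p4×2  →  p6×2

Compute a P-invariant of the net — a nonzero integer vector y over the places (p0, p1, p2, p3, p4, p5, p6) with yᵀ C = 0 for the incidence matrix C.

Incidence matrix C (rows=places, cols=transitions):
       t0   t1   t2   t3   t4   t5
   p0  -4    0   -1    0   -3   -2
   p1   2    0    0    4    0    0
   p2   0   -3    0    0    1    0
   p3   0    3    0    0    0    0
   p4   0    0    1    0    0   -2
   p5   1    0    0    0    0    0
   p6   0    0    0   -2    0    2

Candidate y = [1, 1, 3, 3, 1, 2, 2]; check y·C column-wise:
  col t0: 1·-4 + 1·2 + 3·0 + 3·0 + 1·0 + 2·1 + 2·0 = 0
  col t1: 1·0 + 1·0 + 3·-3 + 3·3 + 1·0 + 2·0 + 2·0 = 0
  col t2: 1·-1 + 1·0 + 3·0 + 3·0 + 1·1 + 2·0 + 2·0 = 0
  col t3: 1·0 + 1·4 + 3·0 + 3·0 + 1·0 + 2·0 + 2·-2 = 0
  col t4: 1·-3 + 1·0 + 3·1 + 3·0 + 1·0 + 2·0 + 2·0 = 0
  col t5: 1·-2 + 1·0 + 3·0 + 3·0 + 1·-2 + 2·0 + 2·2 = 0

y = (p0:1, p1:1, p2:3, p3:3, p4:1, p5:2, p6:2)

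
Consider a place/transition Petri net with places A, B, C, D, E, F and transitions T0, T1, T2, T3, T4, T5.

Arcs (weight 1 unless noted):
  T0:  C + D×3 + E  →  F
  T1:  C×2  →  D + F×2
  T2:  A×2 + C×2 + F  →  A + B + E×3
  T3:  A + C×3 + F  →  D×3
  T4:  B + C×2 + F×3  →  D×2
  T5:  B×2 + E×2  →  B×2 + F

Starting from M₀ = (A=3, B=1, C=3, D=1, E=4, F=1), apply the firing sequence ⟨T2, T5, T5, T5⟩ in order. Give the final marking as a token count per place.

(A=2, B=2, C=1, D=1, E=1, F=3)

step 1: fire T2:  (A=3, B=1, C=3, D=1, E=4, F=1) → (A=2, B=2, C=1, D=1, E=7, F=0)
step 2: fire T5:  (A=2, B=2, C=1, D=1, E=7, F=0) → (A=2, B=2, C=1, D=1, E=5, F=1)
step 3: fire T5:  (A=2, B=2, C=1, D=1, E=5, F=1) → (A=2, B=2, C=1, D=1, E=3, F=2)
step 4: fire T5:  (A=2, B=2, C=1, D=1, E=3, F=2) → (A=2, B=2, C=1, D=1, E=1, F=3)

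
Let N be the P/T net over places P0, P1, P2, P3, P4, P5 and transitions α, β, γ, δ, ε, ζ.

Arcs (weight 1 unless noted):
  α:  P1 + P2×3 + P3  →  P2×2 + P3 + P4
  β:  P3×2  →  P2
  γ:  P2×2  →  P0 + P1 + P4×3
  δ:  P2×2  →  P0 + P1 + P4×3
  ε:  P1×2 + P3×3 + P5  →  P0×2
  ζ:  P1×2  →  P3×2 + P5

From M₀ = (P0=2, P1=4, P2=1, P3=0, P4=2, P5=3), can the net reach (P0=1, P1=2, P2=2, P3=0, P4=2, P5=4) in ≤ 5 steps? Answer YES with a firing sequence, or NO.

depth 0: 1 marking
depth 1: 2 markings reached so far
depth 2: 4 markings reached so far
depth 3: 6 markings reached so far
depth 4: 8 markings reached so far
depth 5: 9 markings reached so far
target is not among the 9 markings reachable within 5 steps

NO — not reachable within 5 firings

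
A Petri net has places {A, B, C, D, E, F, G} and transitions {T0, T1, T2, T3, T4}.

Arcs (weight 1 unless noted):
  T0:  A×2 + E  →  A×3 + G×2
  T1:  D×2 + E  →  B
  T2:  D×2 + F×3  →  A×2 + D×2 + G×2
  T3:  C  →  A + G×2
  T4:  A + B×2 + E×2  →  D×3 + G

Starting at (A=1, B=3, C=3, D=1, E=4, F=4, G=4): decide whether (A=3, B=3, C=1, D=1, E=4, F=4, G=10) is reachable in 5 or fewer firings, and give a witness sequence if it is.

NO — not reachable within 5 firings

depth 0: 1 marking
depth 1: 3 markings reached so far
depth 2: 8 markings reached so far
depth 3: 18 markings reached so far
depth 4: 33 markings reached so far
depth 5: 47 markings reached so far
target is not among the 47 markings reachable within 5 steps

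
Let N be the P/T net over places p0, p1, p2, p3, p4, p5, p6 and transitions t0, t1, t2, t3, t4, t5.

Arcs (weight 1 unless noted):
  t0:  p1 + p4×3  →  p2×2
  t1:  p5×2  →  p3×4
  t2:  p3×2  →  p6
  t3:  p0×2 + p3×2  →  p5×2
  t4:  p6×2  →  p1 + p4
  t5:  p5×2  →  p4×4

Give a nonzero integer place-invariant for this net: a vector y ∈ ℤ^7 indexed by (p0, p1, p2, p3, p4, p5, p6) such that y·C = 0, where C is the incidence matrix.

y = (p0:1, p1:3, p2:3, p3:1, p4:1, p5:2, p6:2)

Incidence matrix C (rows=places, cols=transitions):
       t0   t1   t2   t3   t4   t5
   p0   0    0    0   -2    0    0
   p1  -1    0    0    0    1    0
   p2   2    0    0    0    0    0
   p3   0    4   -2   -2    0    0
   p4  -3    0    0    0    1    4
   p5   0   -2    0    2    0   -2
   p6   0    0    1    0   -2    0

Candidate y = [1, 3, 3, 1, 1, 2, 2]; check y·C column-wise:
  col t0: 1·0 + 3·-1 + 3·2 + 1·0 + 1·-3 + 2·0 + 2·0 = 0
  col t1: 1·0 + 3·0 + 3·0 + 1·4 + 1·0 + 2·-2 + 2·0 = 0
  col t2: 1·0 + 3·0 + 3·0 + 1·-2 + 1·0 + 2·0 + 2·1 = 0
  col t3: 1·-2 + 3·0 + 3·0 + 1·-2 + 1·0 + 2·2 + 2·0 = 0
  col t4: 1·0 + 3·1 + 3·0 + 1·0 + 1·1 + 2·0 + 2·-2 = 0
  col t5: 1·0 + 3·0 + 3·0 + 1·0 + 1·4 + 2·-2 + 2·0 = 0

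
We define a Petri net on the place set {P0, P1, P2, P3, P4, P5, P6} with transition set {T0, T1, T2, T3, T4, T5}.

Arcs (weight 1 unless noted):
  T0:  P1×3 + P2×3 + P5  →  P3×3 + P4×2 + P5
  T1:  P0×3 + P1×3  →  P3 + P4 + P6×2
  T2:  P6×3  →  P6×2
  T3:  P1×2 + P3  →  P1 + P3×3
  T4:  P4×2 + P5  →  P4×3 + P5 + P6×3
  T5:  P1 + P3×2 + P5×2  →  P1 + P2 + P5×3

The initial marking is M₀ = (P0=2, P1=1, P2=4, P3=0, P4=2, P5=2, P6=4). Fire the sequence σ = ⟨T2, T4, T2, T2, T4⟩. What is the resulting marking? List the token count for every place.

(P0=2, P1=1, P2=4, P3=0, P4=4, P5=2, P6=7)

step 1: fire T2:  (P0=2, P1=1, P2=4, P3=0, P4=2, P5=2, P6=4) → (P0=2, P1=1, P2=4, P3=0, P4=2, P5=2, P6=3)
step 2: fire T4:  (P0=2, P1=1, P2=4, P3=0, P4=2, P5=2, P6=3) → (P0=2, P1=1, P2=4, P3=0, P4=3, P5=2, P6=6)
step 3: fire T2:  (P0=2, P1=1, P2=4, P3=0, P4=3, P5=2, P6=6) → (P0=2, P1=1, P2=4, P3=0, P4=3, P5=2, P6=5)
step 4: fire T2:  (P0=2, P1=1, P2=4, P3=0, P4=3, P5=2, P6=5) → (P0=2, P1=1, P2=4, P3=0, P4=3, P5=2, P6=4)
step 5: fire T4:  (P0=2, P1=1, P2=4, P3=0, P4=3, P5=2, P6=4) → (P0=2, P1=1, P2=4, P3=0, P4=4, P5=2, P6=7)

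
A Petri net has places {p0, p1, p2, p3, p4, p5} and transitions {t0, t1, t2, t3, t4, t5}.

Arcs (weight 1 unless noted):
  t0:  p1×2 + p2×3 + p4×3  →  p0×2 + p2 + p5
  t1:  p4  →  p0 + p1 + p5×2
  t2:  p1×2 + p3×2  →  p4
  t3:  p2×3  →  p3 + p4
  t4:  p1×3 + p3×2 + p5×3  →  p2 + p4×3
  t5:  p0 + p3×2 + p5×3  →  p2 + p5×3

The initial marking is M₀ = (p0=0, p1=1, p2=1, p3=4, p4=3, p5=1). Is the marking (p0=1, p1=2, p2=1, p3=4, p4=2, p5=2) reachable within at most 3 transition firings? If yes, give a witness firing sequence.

NO — not reachable within 3 firings

depth 0: 1 marking
depth 1: 2 markings reached so far
depth 2: 5 markings reached so far
depth 3: 10 markings reached so far
target is not among the 10 markings reachable within 3 steps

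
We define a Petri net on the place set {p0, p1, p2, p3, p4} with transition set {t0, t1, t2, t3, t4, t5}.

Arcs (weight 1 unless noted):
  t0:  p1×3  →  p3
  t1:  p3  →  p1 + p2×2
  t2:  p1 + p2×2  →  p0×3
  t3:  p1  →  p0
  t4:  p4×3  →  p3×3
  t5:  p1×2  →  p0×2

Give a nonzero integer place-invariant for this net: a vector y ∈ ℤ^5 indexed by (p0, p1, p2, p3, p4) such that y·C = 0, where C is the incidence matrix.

y = (p0:1, p1:1, p2:1, p3:3, p4:3)

Incidence matrix C (rows=places, cols=transitions):
       t0   t1   t2   t3   t4   t5
   p0   0    0    3    1    0    2
   p1  -3    1   -1   -1    0   -2
   p2   0    2   -2    0    0    0
   p3   1   -1    0    0    3    0
   p4   0    0    0    0   -3    0

Candidate y = [1, 1, 1, 3, 3]; check y·C column-wise:
  col t0: 1·0 + 1·-3 + 1·0 + 3·1 + 3·0 = 0
  col t1: 1·0 + 1·1 + 1·2 + 3·-1 + 3·0 = 0
  col t2: 1·3 + 1·-1 + 1·-2 + 3·0 + 3·0 = 0
  col t3: 1·1 + 1·-1 + 1·0 + 3·0 + 3·0 = 0
  col t4: 1·0 + 1·0 + 1·0 + 3·3 + 3·-3 = 0
  col t5: 1·2 + 1·-2 + 1·0 + 3·0 + 3·0 = 0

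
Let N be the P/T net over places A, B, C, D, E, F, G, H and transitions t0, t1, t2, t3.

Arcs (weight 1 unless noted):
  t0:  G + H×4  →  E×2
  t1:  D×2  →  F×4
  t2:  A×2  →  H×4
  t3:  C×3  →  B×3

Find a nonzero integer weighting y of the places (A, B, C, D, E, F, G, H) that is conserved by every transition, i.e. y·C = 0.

y = (A:0, B:1, C:1, D:0, E:0, F:0, G:0, H:0)

Incidence matrix C (rows=places, cols=transitions):
       t0   t1   t2   t3
    A   0    0   -2    0
    B   0    0    0    3
    C   0    0    0   -3
    D   0   -2    0    0
    E   2    0    0    0
    F   0    4    0    0
    G  -1    0    0    0
    H  -4    0    4    0

Candidate y = [0, 1, 1, 0, 0, 0, 0, 0]; check y·C column-wise:
  col t0: 1·0 + 1·0 + 0·2 + 0·-1 + 0·-4 = 0
  col t1: 1·0 + 1·0 + 0·-2 + 0·4 = 0
  col t2: 0·-2 + 1·0 + 1·0 + 0·4 = 0
  col t3: 1·3 + 1·-3 = 0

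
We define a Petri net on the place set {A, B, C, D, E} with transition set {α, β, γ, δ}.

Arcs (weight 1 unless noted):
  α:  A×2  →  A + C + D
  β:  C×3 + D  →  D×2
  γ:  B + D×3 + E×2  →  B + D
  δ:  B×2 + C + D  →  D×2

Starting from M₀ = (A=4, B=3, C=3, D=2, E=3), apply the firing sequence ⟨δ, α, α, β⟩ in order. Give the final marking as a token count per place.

(A=2, B=1, C=1, D=6, E=3)

step 1: fire δ:  (A=4, B=3, C=3, D=2, E=3) → (A=4, B=1, C=2, D=3, E=3)
step 2: fire α:  (A=4, B=1, C=2, D=3, E=3) → (A=3, B=1, C=3, D=4, E=3)
step 3: fire α:  (A=3, B=1, C=3, D=4, E=3) → (A=2, B=1, C=4, D=5, E=3)
step 4: fire β:  (A=2, B=1, C=4, D=5, E=3) → (A=2, B=1, C=1, D=6, E=3)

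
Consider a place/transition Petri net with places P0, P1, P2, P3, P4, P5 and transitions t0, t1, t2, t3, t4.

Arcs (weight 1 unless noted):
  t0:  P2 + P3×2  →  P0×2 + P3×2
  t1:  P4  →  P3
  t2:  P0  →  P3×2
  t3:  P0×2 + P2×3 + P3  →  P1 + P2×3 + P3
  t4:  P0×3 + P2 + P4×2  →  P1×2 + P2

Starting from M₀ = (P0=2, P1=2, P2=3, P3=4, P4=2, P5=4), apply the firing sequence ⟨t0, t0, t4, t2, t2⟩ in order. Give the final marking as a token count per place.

(P0=1, P1=4, P2=1, P3=8, P4=0, P5=4)

step 1: fire t0:  (P0=2, P1=2, P2=3, P3=4, P4=2, P5=4) → (P0=4, P1=2, P2=2, P3=4, P4=2, P5=4)
step 2: fire t0:  (P0=4, P1=2, P2=2, P3=4, P4=2, P5=4) → (P0=6, P1=2, P2=1, P3=4, P4=2, P5=4)
step 3: fire t4:  (P0=6, P1=2, P2=1, P3=4, P4=2, P5=4) → (P0=3, P1=4, P2=1, P3=4, P4=0, P5=4)
step 4: fire t2:  (P0=3, P1=4, P2=1, P3=4, P4=0, P5=4) → (P0=2, P1=4, P2=1, P3=6, P4=0, P5=4)
step 5: fire t2:  (P0=2, P1=4, P2=1, P3=6, P4=0, P5=4) → (P0=1, P1=4, P2=1, P3=8, P4=0, P5=4)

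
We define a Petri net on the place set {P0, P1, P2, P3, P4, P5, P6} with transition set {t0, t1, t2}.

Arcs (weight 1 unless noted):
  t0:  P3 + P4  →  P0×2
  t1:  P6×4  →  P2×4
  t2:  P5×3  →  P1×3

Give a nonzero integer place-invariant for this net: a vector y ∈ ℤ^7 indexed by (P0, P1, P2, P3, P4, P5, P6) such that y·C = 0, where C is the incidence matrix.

Incidence matrix C (rows=places, cols=transitions):
       t0   t1   t2
   P0   2    0    0
   P1   0    0    3
   P2   0    4    0
   P3  -1    0    0
   P4  -1    0    0
   P5   0    0   -3
   P6   0   -4    0

Candidate y = [1, 0, 0, 2, 0, 0, 0]; check y·C column-wise:
  col t0: 1·2 + 2·-1 + 0·-1 = 0
  col t1: 1·0 + 0·4 + 2·0 + 0·-4 = 0
  col t2: 1·0 + 0·3 + 2·0 + 0·-3 = 0

y = (P0:1, P1:0, P2:0, P3:2, P4:0, P5:0, P6:0)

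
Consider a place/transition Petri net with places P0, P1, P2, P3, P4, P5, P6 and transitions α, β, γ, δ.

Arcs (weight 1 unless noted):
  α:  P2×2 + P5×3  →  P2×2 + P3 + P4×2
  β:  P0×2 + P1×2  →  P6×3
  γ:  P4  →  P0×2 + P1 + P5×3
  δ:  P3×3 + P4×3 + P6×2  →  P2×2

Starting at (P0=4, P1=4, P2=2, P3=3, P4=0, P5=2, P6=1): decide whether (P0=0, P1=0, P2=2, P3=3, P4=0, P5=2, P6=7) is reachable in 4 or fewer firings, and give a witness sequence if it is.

step 1: fire β:  (P0=4, P1=4, P2=2, P3=3, P4=0, P5=2, P6=1) → (P0=2, P1=2, P2=2, P3=3, P4=0, P5=2, P6=4)
step 2: fire β:  (P0=2, P1=2, P2=2, P3=3, P4=0, P5=2, P6=4) → (P0=0, P1=0, P2=2, P3=3, P4=0, P5=2, P6=7)

YES — reachable via ⟨β, β⟩ (2 firings)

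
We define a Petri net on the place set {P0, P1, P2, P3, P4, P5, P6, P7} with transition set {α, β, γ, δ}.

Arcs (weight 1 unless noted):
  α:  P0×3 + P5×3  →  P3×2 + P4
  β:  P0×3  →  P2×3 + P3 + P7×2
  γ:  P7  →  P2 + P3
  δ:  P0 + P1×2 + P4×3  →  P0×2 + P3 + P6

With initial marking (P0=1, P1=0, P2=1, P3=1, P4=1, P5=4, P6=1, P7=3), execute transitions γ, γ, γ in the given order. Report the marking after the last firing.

step 1: fire γ:  (P0=1, P1=0, P2=1, P3=1, P4=1, P5=4, P6=1, P7=3) → (P0=1, P1=0, P2=2, P3=2, P4=1, P5=4, P6=1, P7=2)
step 2: fire γ:  (P0=1, P1=0, P2=2, P3=2, P4=1, P5=4, P6=1, P7=2) → (P0=1, P1=0, P2=3, P3=3, P4=1, P5=4, P6=1, P7=1)
step 3: fire γ:  (P0=1, P1=0, P2=3, P3=3, P4=1, P5=4, P6=1, P7=1) → (P0=1, P1=0, P2=4, P3=4, P4=1, P5=4, P6=1, P7=0)

(P0=1, P1=0, P2=4, P3=4, P4=1, P5=4, P6=1, P7=0)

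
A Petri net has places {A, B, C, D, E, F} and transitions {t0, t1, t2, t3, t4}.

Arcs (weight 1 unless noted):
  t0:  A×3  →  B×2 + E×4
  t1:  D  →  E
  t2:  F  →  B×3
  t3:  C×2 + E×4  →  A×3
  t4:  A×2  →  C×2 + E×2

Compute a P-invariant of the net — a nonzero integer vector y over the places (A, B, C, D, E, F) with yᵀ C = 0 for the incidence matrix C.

Incidence matrix C (rows=places, cols=transitions):
       t0   t1   t2   t3   t4
    A  -3    0    0    3   -2
    B   2    0    3    0    0
    C   0    0    0   -2    2
    D   0   -1    0    0    0
    E   4    1    0   -4    2
    F   0    0   -1    0    0

Candidate y = [2, 1, 1, 1, 1, 3]; check y·C column-wise:
  col t0: 2·-3 + 1·2 + 1·0 + 1·0 + 1·4 + 3·0 = 0
  col t1: 2·0 + 1·0 + 1·0 + 1·-1 + 1·1 + 3·0 = 0
  col t2: 2·0 + 1·3 + 1·0 + 1·0 + 1·0 + 3·-1 = 0
  col t3: 2·3 + 1·0 + 1·-2 + 1·0 + 1·-4 + 3·0 = 0
  col t4: 2·-2 + 1·0 + 1·2 + 1·0 + 1·2 + 3·0 = 0

y = (A:2, B:1, C:1, D:1, E:1, F:3)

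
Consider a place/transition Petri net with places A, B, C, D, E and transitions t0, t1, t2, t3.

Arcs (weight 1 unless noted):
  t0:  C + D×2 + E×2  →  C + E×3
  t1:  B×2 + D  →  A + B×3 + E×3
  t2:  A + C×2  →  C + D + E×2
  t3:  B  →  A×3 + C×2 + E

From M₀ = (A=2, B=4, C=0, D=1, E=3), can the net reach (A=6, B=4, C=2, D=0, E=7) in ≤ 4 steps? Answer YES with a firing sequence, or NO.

step 1: fire t1:  (A=2, B=4, C=0, D=1, E=3) → (A=3, B=5, C=0, D=0, E=6)
step 2: fire t3:  (A=3, B=5, C=0, D=0, E=6) → (A=6, B=4, C=2, D=0, E=7)

YES — reachable via ⟨t1, t3⟩ (2 firings)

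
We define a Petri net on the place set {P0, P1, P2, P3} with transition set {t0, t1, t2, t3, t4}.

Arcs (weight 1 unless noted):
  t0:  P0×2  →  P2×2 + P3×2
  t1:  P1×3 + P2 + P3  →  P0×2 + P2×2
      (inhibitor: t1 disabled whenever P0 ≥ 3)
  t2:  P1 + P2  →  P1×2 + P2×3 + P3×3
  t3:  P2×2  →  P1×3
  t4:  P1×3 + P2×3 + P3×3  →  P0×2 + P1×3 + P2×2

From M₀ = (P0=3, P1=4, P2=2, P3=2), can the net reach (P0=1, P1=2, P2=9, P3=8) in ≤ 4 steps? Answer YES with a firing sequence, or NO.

step 1: fire t0:  (P0=3, P1=4, P2=2, P3=2) → (P0=1, P1=4, P2=4, P3=4)
step 2: fire t1:  (P0=1, P1=4, P2=4, P3=4) → (P0=3, P1=1, P2=5, P3=3)
step 3: fire t0:  (P0=3, P1=1, P2=5, P3=3) → (P0=1, P1=1, P2=7, P3=5)
step 4: fire t2:  (P0=1, P1=1, P2=7, P3=5) → (P0=1, P1=2, P2=9, P3=8)

YES — reachable via ⟨t0, t1, t0, t2⟩ (4 firings)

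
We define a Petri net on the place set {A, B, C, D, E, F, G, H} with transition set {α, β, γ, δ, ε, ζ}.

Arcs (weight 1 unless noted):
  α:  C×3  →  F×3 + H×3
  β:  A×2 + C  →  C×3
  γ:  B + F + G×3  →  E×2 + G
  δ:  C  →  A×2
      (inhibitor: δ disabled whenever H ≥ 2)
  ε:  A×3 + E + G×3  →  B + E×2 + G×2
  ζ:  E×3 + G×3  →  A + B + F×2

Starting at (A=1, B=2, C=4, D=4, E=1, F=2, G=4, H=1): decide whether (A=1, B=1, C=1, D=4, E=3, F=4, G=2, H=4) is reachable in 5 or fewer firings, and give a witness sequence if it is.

step 1: fire α:  (A=1, B=2, C=4, D=4, E=1, F=2, G=4, H=1) → (A=1, B=2, C=1, D=4, E=1, F=5, G=4, H=4)
step 2: fire γ:  (A=1, B=2, C=1, D=4, E=1, F=5, G=4, H=4) → (A=1, B=1, C=1, D=4, E=3, F=4, G=2, H=4)

YES — reachable via ⟨α, γ⟩ (2 firings)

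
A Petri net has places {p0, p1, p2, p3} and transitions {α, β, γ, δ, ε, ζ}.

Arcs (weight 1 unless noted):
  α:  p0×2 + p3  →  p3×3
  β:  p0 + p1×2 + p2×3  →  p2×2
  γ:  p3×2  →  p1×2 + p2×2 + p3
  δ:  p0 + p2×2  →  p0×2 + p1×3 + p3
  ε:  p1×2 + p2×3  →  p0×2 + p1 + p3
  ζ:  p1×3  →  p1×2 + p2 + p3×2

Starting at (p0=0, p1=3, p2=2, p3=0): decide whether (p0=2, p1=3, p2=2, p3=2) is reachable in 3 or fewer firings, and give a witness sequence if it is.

step 1: fire ζ:  (p0=0, p1=3, p2=2, p3=0) → (p0=0, p1=2, p2=3, p3=2)
step 2: fire γ:  (p0=0, p1=2, p2=3, p3=2) → (p0=0, p1=4, p2=5, p3=1)
step 3: fire ε:  (p0=0, p1=4, p2=5, p3=1) → (p0=2, p1=3, p2=2, p3=2)

YES — reachable via ⟨ζ, γ, ε⟩ (3 firings)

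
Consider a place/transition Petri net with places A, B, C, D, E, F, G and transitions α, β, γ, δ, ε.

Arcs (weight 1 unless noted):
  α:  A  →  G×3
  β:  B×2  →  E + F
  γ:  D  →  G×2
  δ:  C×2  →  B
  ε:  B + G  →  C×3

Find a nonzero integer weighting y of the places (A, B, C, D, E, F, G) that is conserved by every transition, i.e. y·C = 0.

y = (A:0, B:0, C:0, D:0, E:1, F:-1, G:0)

Incidence matrix C (rows=places, cols=transitions):
        α    β    γ    δ    ε
    A  -1    0    0    0    0
    B   0   -2    0    1   -1
    C   0    0    0   -2    3
    D   0    0   -1    0    0
    E   0    1    0    0    0
    F   0    1    0    0    0
    G   3    0    2    0   -1

Candidate y = [0, 0, 0, 0, 1, -1, 0]; check y·C column-wise:
  col α: 0·-1 + 1·0 + -1·0 + 0·3 = 0
  col β: 0·-2 + 1·1 + -1·1 = 0
  col γ: 0·-1 + 1·0 + -1·0 + 0·2 = 0
  col δ: 0·1 + 0·-2 + 1·0 + -1·0 = 0
  col ε: 0·-1 + 0·3 + 1·0 + -1·0 + 0·-1 = 0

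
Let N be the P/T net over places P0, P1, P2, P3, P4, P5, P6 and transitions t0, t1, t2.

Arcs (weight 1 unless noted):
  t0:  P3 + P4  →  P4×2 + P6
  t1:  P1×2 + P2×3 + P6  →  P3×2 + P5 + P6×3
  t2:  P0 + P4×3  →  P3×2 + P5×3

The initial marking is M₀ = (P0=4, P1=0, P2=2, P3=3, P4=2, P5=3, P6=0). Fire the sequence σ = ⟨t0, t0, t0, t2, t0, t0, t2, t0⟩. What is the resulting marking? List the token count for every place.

step 1: fire t0:  (P0=4, P1=0, P2=2, P3=3, P4=2, P5=3, P6=0) → (P0=4, P1=0, P2=2, P3=2, P4=3, P5=3, P6=1)
step 2: fire t0:  (P0=4, P1=0, P2=2, P3=2, P4=3, P5=3, P6=1) → (P0=4, P1=0, P2=2, P3=1, P4=4, P5=3, P6=2)
step 3: fire t0:  (P0=4, P1=0, P2=2, P3=1, P4=4, P5=3, P6=2) → (P0=4, P1=0, P2=2, P3=0, P4=5, P5=3, P6=3)
step 4: fire t2:  (P0=4, P1=0, P2=2, P3=0, P4=5, P5=3, P6=3) → (P0=3, P1=0, P2=2, P3=2, P4=2, P5=6, P6=3)
step 5: fire t0:  (P0=3, P1=0, P2=2, P3=2, P4=2, P5=6, P6=3) → (P0=3, P1=0, P2=2, P3=1, P4=3, P5=6, P6=4)
step 6: fire t0:  (P0=3, P1=0, P2=2, P3=1, P4=3, P5=6, P6=4) → (P0=3, P1=0, P2=2, P3=0, P4=4, P5=6, P6=5)
step 7: fire t2:  (P0=3, P1=0, P2=2, P3=0, P4=4, P5=6, P6=5) → (P0=2, P1=0, P2=2, P3=2, P4=1, P5=9, P6=5)
step 8: fire t0:  (P0=2, P1=0, P2=2, P3=2, P4=1, P5=9, P6=5) → (P0=2, P1=0, P2=2, P3=1, P4=2, P5=9, P6=6)

(P0=2, P1=0, P2=2, P3=1, P4=2, P5=9, P6=6)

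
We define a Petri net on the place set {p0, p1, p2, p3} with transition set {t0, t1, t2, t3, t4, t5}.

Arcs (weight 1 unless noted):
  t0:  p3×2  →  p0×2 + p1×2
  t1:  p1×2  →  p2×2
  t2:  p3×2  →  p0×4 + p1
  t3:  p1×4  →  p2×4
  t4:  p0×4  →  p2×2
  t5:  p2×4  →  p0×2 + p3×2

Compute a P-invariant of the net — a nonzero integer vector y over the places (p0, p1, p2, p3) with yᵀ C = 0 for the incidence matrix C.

Incidence matrix C (rows=places, cols=transitions):
       t0   t1   t2   t3   t4   t5
   p0   2    0    4    0   -4    2
   p1   2   -2    1   -4    0    0
   p2   0    2    0    4    2   -4
   p3  -2    0   -2    0    0    2

Candidate y = [1, 2, 2, 3]; check y·C column-wise:
  col t0: 1·2 + 2·2 + 2·0 + 3·-2 = 0
  col t1: 1·0 + 2·-2 + 2·2 + 3·0 = 0
  col t2: 1·4 + 2·1 + 2·0 + 3·-2 = 0
  col t3: 1·0 + 2·-4 + 2·4 + 3·0 = 0
  col t4: 1·-4 + 2·0 + 2·2 + 3·0 = 0
  col t5: 1·2 + 2·0 + 2·-4 + 3·2 = 0

y = (p0:1, p1:2, p2:2, p3:3)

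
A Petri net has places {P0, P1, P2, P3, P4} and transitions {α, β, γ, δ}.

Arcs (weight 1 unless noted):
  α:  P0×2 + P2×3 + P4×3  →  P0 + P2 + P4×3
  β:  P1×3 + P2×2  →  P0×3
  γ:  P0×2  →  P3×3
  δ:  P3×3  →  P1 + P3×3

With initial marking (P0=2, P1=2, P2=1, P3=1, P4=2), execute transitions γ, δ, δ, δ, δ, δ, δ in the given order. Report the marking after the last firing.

(P0=0, P1=8, P2=1, P3=4, P4=2)

step 1: fire γ:  (P0=2, P1=2, P2=1, P3=1, P4=2) → (P0=0, P1=2, P2=1, P3=4, P4=2)
step 2: fire δ:  (P0=0, P1=2, P2=1, P3=4, P4=2) → (P0=0, P1=3, P2=1, P3=4, P4=2)
step 3: fire δ:  (P0=0, P1=3, P2=1, P3=4, P4=2) → (P0=0, P1=4, P2=1, P3=4, P4=2)
step 4: fire δ:  (P0=0, P1=4, P2=1, P3=4, P4=2) → (P0=0, P1=5, P2=1, P3=4, P4=2)
step 5: fire δ:  (P0=0, P1=5, P2=1, P3=4, P4=2) → (P0=0, P1=6, P2=1, P3=4, P4=2)
step 6: fire δ:  (P0=0, P1=6, P2=1, P3=4, P4=2) → (P0=0, P1=7, P2=1, P3=4, P4=2)
step 7: fire δ:  (P0=0, P1=7, P2=1, P3=4, P4=2) → (P0=0, P1=8, P2=1, P3=4, P4=2)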